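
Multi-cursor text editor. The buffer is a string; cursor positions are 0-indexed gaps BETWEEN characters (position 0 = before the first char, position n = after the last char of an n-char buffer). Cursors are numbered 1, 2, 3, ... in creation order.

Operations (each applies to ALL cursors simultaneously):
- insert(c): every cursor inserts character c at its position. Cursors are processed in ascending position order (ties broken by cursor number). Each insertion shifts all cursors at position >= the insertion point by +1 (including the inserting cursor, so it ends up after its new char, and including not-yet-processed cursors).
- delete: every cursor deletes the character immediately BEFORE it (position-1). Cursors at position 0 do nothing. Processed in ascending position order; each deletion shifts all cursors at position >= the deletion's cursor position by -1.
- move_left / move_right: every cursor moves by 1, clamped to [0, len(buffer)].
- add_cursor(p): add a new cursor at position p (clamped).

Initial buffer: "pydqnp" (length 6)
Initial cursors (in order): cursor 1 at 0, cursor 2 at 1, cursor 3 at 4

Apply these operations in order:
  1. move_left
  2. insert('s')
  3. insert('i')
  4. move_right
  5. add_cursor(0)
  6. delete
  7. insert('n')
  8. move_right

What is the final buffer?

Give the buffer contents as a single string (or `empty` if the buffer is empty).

After op 1 (move_left): buffer="pydqnp" (len 6), cursors c1@0 c2@0 c3@3, authorship ......
After op 2 (insert('s')): buffer="sspydsqnp" (len 9), cursors c1@2 c2@2 c3@6, authorship 12...3...
After op 3 (insert('i')): buffer="ssiipydsiqnp" (len 12), cursors c1@4 c2@4 c3@9, authorship 1212...33...
After op 4 (move_right): buffer="ssiipydsiqnp" (len 12), cursors c1@5 c2@5 c3@10, authorship 1212...33...
After op 5 (add_cursor(0)): buffer="ssiipydsiqnp" (len 12), cursors c4@0 c1@5 c2@5 c3@10, authorship 1212...33...
After op 6 (delete): buffer="ssiydsinp" (len 9), cursors c4@0 c1@3 c2@3 c3@7, authorship 121..33..
After op 7 (insert('n')): buffer="nssinnydsinnp" (len 13), cursors c4@1 c1@6 c2@6 c3@11, authorship 412112..333..
After op 8 (move_right): buffer="nssinnydsinnp" (len 13), cursors c4@2 c1@7 c2@7 c3@12, authorship 412112..333..

Answer: nssinnydsinnp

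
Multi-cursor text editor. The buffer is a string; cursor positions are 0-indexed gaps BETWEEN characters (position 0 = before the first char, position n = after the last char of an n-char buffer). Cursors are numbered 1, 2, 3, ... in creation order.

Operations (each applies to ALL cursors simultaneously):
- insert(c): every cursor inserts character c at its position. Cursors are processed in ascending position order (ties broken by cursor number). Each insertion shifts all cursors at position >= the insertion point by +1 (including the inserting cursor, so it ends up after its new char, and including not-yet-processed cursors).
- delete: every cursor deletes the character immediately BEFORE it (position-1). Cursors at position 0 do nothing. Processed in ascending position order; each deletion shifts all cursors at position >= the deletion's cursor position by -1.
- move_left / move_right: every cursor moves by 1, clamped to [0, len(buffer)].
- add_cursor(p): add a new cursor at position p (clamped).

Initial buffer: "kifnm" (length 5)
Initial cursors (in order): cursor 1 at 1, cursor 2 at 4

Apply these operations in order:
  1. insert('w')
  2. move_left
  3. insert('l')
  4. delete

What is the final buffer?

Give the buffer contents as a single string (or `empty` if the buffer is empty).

After op 1 (insert('w')): buffer="kwifnwm" (len 7), cursors c1@2 c2@6, authorship .1...2.
After op 2 (move_left): buffer="kwifnwm" (len 7), cursors c1@1 c2@5, authorship .1...2.
After op 3 (insert('l')): buffer="klwifnlwm" (len 9), cursors c1@2 c2@7, authorship .11...22.
After op 4 (delete): buffer="kwifnwm" (len 7), cursors c1@1 c2@5, authorship .1...2.

Answer: kwifnwm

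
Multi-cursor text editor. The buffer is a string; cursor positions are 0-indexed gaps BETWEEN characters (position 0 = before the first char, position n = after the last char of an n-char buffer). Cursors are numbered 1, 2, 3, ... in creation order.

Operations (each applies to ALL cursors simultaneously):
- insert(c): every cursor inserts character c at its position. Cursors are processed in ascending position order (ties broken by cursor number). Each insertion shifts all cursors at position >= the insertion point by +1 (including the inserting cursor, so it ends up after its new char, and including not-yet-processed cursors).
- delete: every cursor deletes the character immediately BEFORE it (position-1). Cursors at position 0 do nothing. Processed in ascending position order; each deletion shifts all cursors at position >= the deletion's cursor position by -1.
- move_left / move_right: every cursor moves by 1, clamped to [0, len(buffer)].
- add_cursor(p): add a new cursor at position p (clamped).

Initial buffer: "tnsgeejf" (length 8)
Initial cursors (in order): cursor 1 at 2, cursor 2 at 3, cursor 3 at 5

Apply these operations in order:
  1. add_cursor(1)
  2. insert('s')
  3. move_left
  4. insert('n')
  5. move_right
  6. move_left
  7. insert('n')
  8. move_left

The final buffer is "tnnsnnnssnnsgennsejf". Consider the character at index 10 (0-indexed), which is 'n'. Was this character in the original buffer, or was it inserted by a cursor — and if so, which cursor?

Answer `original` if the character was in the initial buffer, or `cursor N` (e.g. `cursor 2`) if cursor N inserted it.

After op 1 (add_cursor(1)): buffer="tnsgeejf" (len 8), cursors c4@1 c1@2 c2@3 c3@5, authorship ........
After op 2 (insert('s')): buffer="tsnsssgesejf" (len 12), cursors c4@2 c1@4 c2@6 c3@9, authorship .4.1.2..3...
After op 3 (move_left): buffer="tsnsssgesejf" (len 12), cursors c4@1 c1@3 c2@5 c3@8, authorship .4.1.2..3...
After op 4 (insert('n')): buffer="tnsnnssnsgensejf" (len 16), cursors c4@2 c1@5 c2@8 c3@12, authorship .44.11.22..33...
After op 5 (move_right): buffer="tnsnnssnsgensejf" (len 16), cursors c4@3 c1@6 c2@9 c3@13, authorship .44.11.22..33...
After op 6 (move_left): buffer="tnsnnssnsgensejf" (len 16), cursors c4@2 c1@5 c2@8 c3@12, authorship .44.11.22..33...
After op 7 (insert('n')): buffer="tnnsnnnssnnsgennsejf" (len 20), cursors c4@3 c1@7 c2@11 c3@16, authorship .444.111.222..333...
After op 8 (move_left): buffer="tnnsnnnssnnsgennsejf" (len 20), cursors c4@2 c1@6 c2@10 c3@15, authorship .444.111.222..333...
Authorship (.=original, N=cursor N): . 4 4 4 . 1 1 1 . 2 2 2 . . 3 3 3 . . .
Index 10: author = 2

Answer: cursor 2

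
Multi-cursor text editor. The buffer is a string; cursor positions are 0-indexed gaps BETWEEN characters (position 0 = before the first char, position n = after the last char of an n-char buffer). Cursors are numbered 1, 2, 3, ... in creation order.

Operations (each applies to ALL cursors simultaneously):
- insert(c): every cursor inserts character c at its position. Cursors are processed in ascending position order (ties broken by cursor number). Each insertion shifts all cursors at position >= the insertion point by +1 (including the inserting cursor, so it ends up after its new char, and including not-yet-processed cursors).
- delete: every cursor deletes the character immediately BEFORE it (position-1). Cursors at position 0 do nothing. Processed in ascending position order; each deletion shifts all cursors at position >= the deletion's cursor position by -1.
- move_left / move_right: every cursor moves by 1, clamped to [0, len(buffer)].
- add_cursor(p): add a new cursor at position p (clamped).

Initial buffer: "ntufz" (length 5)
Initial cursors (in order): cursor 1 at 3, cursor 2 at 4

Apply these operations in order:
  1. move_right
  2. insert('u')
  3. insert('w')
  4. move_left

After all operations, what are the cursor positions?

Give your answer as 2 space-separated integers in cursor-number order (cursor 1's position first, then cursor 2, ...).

After op 1 (move_right): buffer="ntufz" (len 5), cursors c1@4 c2@5, authorship .....
After op 2 (insert('u')): buffer="ntufuzu" (len 7), cursors c1@5 c2@7, authorship ....1.2
After op 3 (insert('w')): buffer="ntufuwzuw" (len 9), cursors c1@6 c2@9, authorship ....11.22
After op 4 (move_left): buffer="ntufuwzuw" (len 9), cursors c1@5 c2@8, authorship ....11.22

Answer: 5 8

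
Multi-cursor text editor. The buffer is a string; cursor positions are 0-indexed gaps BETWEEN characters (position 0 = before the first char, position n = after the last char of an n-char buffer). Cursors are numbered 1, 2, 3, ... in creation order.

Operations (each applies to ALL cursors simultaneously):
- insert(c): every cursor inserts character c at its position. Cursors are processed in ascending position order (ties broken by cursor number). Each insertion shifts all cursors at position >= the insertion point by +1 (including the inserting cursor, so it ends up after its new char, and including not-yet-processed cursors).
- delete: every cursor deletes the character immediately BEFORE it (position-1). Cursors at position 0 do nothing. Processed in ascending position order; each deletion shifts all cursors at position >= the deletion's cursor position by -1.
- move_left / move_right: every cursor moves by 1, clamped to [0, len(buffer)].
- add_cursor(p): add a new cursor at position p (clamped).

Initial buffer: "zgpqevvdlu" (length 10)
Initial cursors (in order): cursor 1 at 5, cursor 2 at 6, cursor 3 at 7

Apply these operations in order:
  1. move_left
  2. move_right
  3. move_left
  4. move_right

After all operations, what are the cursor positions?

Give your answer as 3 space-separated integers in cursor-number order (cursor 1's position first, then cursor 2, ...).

After op 1 (move_left): buffer="zgpqevvdlu" (len 10), cursors c1@4 c2@5 c3@6, authorship ..........
After op 2 (move_right): buffer="zgpqevvdlu" (len 10), cursors c1@5 c2@6 c3@7, authorship ..........
After op 3 (move_left): buffer="zgpqevvdlu" (len 10), cursors c1@4 c2@5 c3@6, authorship ..........
After op 4 (move_right): buffer="zgpqevvdlu" (len 10), cursors c1@5 c2@6 c3@7, authorship ..........

Answer: 5 6 7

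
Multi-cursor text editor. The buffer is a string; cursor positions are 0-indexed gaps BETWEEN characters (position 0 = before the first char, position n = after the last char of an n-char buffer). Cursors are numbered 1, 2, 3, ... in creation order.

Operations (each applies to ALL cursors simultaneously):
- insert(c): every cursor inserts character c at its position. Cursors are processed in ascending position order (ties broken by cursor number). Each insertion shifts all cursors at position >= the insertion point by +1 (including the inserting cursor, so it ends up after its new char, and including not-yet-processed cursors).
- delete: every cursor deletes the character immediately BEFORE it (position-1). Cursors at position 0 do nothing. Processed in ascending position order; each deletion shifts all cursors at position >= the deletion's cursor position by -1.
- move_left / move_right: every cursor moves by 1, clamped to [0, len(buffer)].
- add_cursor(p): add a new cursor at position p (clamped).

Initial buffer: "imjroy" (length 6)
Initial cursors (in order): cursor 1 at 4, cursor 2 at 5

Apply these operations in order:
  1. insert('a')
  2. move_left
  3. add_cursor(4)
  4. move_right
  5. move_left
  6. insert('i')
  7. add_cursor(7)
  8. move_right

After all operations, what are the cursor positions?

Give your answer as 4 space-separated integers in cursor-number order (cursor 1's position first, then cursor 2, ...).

After op 1 (insert('a')): buffer="imjraoay" (len 8), cursors c1@5 c2@7, authorship ....1.2.
After op 2 (move_left): buffer="imjraoay" (len 8), cursors c1@4 c2@6, authorship ....1.2.
After op 3 (add_cursor(4)): buffer="imjraoay" (len 8), cursors c1@4 c3@4 c2@6, authorship ....1.2.
After op 4 (move_right): buffer="imjraoay" (len 8), cursors c1@5 c3@5 c2@7, authorship ....1.2.
After op 5 (move_left): buffer="imjraoay" (len 8), cursors c1@4 c3@4 c2@6, authorship ....1.2.
After op 6 (insert('i')): buffer="imjriiaoiay" (len 11), cursors c1@6 c3@6 c2@9, authorship ....131.22.
After op 7 (add_cursor(7)): buffer="imjriiaoiay" (len 11), cursors c1@6 c3@6 c4@7 c2@9, authorship ....131.22.
After op 8 (move_right): buffer="imjriiaoiay" (len 11), cursors c1@7 c3@7 c4@8 c2@10, authorship ....131.22.

Answer: 7 10 7 8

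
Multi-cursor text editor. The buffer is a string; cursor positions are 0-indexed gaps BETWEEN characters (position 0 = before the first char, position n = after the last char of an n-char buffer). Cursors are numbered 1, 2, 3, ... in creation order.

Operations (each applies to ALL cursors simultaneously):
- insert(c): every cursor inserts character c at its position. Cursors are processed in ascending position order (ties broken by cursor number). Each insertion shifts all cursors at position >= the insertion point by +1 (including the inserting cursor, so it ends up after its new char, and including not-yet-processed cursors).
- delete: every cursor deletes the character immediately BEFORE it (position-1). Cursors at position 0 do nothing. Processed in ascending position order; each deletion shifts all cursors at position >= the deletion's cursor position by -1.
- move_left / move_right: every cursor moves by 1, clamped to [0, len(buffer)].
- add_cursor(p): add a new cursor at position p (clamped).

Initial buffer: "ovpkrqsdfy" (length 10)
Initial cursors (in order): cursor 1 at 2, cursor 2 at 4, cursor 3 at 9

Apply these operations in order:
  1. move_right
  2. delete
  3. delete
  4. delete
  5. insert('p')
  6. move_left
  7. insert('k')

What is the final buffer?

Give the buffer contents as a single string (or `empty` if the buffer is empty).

Answer: pkkpqskp

Derivation:
After op 1 (move_right): buffer="ovpkrqsdfy" (len 10), cursors c1@3 c2@5 c3@10, authorship ..........
After op 2 (delete): buffer="ovkqsdf" (len 7), cursors c1@2 c2@3 c3@7, authorship .......
After op 3 (delete): buffer="oqsd" (len 4), cursors c1@1 c2@1 c3@4, authorship ....
After op 4 (delete): buffer="qs" (len 2), cursors c1@0 c2@0 c3@2, authorship ..
After op 5 (insert('p')): buffer="ppqsp" (len 5), cursors c1@2 c2@2 c3@5, authorship 12..3
After op 6 (move_left): buffer="ppqsp" (len 5), cursors c1@1 c2@1 c3@4, authorship 12..3
After op 7 (insert('k')): buffer="pkkpqskp" (len 8), cursors c1@3 c2@3 c3@7, authorship 1122..33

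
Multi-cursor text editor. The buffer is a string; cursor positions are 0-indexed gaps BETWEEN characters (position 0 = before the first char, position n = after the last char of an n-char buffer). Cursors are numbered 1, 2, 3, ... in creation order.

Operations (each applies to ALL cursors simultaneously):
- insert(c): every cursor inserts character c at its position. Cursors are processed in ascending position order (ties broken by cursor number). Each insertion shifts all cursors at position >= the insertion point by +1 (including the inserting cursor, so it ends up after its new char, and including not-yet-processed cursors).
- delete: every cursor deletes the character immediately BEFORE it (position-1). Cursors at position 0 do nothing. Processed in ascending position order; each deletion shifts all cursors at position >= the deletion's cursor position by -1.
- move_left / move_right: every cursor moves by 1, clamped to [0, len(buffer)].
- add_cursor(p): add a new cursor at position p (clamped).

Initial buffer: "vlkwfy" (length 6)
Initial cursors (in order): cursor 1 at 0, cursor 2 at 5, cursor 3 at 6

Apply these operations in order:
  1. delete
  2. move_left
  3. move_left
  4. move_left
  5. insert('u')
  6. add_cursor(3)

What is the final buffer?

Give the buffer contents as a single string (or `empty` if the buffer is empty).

Answer: uvuulkw

Derivation:
After op 1 (delete): buffer="vlkw" (len 4), cursors c1@0 c2@4 c3@4, authorship ....
After op 2 (move_left): buffer="vlkw" (len 4), cursors c1@0 c2@3 c3@3, authorship ....
After op 3 (move_left): buffer="vlkw" (len 4), cursors c1@0 c2@2 c3@2, authorship ....
After op 4 (move_left): buffer="vlkw" (len 4), cursors c1@0 c2@1 c3@1, authorship ....
After op 5 (insert('u')): buffer="uvuulkw" (len 7), cursors c1@1 c2@4 c3@4, authorship 1.23...
After op 6 (add_cursor(3)): buffer="uvuulkw" (len 7), cursors c1@1 c4@3 c2@4 c3@4, authorship 1.23...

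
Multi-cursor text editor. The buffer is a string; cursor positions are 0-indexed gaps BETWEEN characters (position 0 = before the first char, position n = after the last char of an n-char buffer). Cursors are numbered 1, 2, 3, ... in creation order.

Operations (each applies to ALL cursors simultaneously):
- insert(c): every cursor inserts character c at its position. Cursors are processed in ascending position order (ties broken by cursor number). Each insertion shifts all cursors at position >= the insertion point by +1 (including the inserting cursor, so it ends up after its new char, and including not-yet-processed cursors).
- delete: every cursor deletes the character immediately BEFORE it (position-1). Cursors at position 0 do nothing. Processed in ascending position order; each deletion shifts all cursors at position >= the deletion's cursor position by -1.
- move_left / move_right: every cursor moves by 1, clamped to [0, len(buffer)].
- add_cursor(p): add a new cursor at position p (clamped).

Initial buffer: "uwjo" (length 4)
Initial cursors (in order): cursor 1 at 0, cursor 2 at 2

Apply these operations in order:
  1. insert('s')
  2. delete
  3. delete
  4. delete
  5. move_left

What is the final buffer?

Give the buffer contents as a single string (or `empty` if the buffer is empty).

After op 1 (insert('s')): buffer="suwsjo" (len 6), cursors c1@1 c2@4, authorship 1..2..
After op 2 (delete): buffer="uwjo" (len 4), cursors c1@0 c2@2, authorship ....
After op 3 (delete): buffer="ujo" (len 3), cursors c1@0 c2@1, authorship ...
After op 4 (delete): buffer="jo" (len 2), cursors c1@0 c2@0, authorship ..
After op 5 (move_left): buffer="jo" (len 2), cursors c1@0 c2@0, authorship ..

Answer: jo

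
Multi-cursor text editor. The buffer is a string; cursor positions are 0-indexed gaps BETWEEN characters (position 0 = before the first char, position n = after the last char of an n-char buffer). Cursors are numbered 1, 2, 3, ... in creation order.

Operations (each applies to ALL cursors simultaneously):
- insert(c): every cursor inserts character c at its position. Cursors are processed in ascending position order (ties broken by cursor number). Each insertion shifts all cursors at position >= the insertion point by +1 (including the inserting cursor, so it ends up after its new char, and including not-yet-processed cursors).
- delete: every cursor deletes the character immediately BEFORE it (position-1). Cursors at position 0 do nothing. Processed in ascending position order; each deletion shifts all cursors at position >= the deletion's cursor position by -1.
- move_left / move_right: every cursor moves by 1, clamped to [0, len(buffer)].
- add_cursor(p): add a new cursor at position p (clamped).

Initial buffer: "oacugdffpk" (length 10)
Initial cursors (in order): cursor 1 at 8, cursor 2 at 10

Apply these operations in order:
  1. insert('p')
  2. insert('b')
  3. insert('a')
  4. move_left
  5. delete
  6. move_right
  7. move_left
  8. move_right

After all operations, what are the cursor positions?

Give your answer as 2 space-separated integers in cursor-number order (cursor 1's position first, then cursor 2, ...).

After op 1 (insert('p')): buffer="oacugdffppkp" (len 12), cursors c1@9 c2@12, authorship ........1..2
After op 2 (insert('b')): buffer="oacugdffpbpkpb" (len 14), cursors c1@10 c2@14, authorship ........11..22
After op 3 (insert('a')): buffer="oacugdffpbapkpba" (len 16), cursors c1@11 c2@16, authorship ........111..222
After op 4 (move_left): buffer="oacugdffpbapkpba" (len 16), cursors c1@10 c2@15, authorship ........111..222
After op 5 (delete): buffer="oacugdffpapkpa" (len 14), cursors c1@9 c2@13, authorship ........11..22
After op 6 (move_right): buffer="oacugdffpapkpa" (len 14), cursors c1@10 c2@14, authorship ........11..22
After op 7 (move_left): buffer="oacugdffpapkpa" (len 14), cursors c1@9 c2@13, authorship ........11..22
After op 8 (move_right): buffer="oacugdffpapkpa" (len 14), cursors c1@10 c2@14, authorship ........11..22

Answer: 10 14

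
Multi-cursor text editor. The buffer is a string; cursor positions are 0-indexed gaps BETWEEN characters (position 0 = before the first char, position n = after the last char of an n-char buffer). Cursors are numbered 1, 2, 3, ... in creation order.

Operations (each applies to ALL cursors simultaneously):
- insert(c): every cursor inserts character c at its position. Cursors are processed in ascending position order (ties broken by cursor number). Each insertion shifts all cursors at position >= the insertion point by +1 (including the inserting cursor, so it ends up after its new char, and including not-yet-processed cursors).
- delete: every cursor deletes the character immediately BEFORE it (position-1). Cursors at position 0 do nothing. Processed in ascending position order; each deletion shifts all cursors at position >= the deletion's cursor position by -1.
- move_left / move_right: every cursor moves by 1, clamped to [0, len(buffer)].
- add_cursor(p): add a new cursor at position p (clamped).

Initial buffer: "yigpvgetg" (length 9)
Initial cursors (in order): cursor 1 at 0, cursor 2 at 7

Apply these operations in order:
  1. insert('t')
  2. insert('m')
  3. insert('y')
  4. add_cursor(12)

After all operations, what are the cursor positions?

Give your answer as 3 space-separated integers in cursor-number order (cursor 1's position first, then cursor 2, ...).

Answer: 3 13 12

Derivation:
After op 1 (insert('t')): buffer="tyigpvgettg" (len 11), cursors c1@1 c2@9, authorship 1.......2..
After op 2 (insert('m')): buffer="tmyigpvgetmtg" (len 13), cursors c1@2 c2@11, authorship 11.......22..
After op 3 (insert('y')): buffer="tmyyigpvgetmytg" (len 15), cursors c1@3 c2@13, authorship 111.......222..
After op 4 (add_cursor(12)): buffer="tmyyigpvgetmytg" (len 15), cursors c1@3 c3@12 c2@13, authorship 111.......222..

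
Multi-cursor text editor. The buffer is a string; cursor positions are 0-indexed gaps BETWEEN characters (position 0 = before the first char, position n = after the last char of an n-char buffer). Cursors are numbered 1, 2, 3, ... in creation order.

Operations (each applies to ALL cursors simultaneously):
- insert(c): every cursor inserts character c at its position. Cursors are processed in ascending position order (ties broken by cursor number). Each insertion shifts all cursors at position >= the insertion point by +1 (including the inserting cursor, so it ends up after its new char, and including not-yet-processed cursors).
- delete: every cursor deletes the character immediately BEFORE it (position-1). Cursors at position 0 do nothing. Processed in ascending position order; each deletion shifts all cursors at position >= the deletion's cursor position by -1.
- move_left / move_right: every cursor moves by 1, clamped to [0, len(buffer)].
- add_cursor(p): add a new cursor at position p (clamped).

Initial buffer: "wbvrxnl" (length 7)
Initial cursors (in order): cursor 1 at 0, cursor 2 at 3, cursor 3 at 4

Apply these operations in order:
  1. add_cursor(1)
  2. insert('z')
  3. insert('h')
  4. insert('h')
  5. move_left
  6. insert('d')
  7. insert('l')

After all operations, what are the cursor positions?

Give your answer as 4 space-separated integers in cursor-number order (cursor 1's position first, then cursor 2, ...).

Answer: 4 17 23 10

Derivation:
After op 1 (add_cursor(1)): buffer="wbvrxnl" (len 7), cursors c1@0 c4@1 c2@3 c3@4, authorship .......
After op 2 (insert('z')): buffer="zwzbvzrzxnl" (len 11), cursors c1@1 c4@3 c2@6 c3@8, authorship 1.4..2.3...
After op 3 (insert('h')): buffer="zhwzhbvzhrzhxnl" (len 15), cursors c1@2 c4@5 c2@9 c3@12, authorship 11.44..22.33...
After op 4 (insert('h')): buffer="zhhwzhhbvzhhrzhhxnl" (len 19), cursors c1@3 c4@7 c2@12 c3@16, authorship 111.444..222.333...
After op 5 (move_left): buffer="zhhwzhhbvzhhrzhhxnl" (len 19), cursors c1@2 c4@6 c2@11 c3@15, authorship 111.444..222.333...
After op 6 (insert('d')): buffer="zhdhwzhdhbvzhdhrzhdhxnl" (len 23), cursors c1@3 c4@8 c2@14 c3@19, authorship 1111.4444..2222.3333...
After op 7 (insert('l')): buffer="zhdlhwzhdlhbvzhdlhrzhdlhxnl" (len 27), cursors c1@4 c4@10 c2@17 c3@23, authorship 11111.44444..22222.33333...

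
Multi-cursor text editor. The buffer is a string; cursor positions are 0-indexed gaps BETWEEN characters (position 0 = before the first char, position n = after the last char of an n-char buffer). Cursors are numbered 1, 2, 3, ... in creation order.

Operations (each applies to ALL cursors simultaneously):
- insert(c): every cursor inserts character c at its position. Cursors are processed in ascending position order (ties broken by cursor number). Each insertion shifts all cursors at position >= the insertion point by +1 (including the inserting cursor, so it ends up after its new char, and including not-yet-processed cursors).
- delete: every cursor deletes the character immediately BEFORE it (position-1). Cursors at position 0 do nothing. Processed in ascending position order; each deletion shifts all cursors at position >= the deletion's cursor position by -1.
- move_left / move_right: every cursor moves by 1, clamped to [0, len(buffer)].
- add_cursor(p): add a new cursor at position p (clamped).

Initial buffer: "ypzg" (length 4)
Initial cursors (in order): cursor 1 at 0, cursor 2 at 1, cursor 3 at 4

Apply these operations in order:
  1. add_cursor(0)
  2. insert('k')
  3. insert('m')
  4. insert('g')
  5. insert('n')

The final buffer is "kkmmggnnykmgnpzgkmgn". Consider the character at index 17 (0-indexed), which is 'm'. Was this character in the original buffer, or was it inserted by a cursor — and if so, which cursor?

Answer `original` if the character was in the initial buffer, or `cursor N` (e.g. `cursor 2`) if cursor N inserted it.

Answer: cursor 3

Derivation:
After op 1 (add_cursor(0)): buffer="ypzg" (len 4), cursors c1@0 c4@0 c2@1 c3@4, authorship ....
After op 2 (insert('k')): buffer="kkykpzgk" (len 8), cursors c1@2 c4@2 c2@4 c3@8, authorship 14.2...3
After op 3 (insert('m')): buffer="kkmmykmpzgkm" (len 12), cursors c1@4 c4@4 c2@7 c3@12, authorship 1414.22...33
After op 4 (insert('g')): buffer="kkmmggykmgpzgkmg" (len 16), cursors c1@6 c4@6 c2@10 c3@16, authorship 141414.222...333
After op 5 (insert('n')): buffer="kkmmggnnykmgnpzgkmgn" (len 20), cursors c1@8 c4@8 c2@13 c3@20, authorship 14141414.2222...3333
Authorship (.=original, N=cursor N): 1 4 1 4 1 4 1 4 . 2 2 2 2 . . . 3 3 3 3
Index 17: author = 3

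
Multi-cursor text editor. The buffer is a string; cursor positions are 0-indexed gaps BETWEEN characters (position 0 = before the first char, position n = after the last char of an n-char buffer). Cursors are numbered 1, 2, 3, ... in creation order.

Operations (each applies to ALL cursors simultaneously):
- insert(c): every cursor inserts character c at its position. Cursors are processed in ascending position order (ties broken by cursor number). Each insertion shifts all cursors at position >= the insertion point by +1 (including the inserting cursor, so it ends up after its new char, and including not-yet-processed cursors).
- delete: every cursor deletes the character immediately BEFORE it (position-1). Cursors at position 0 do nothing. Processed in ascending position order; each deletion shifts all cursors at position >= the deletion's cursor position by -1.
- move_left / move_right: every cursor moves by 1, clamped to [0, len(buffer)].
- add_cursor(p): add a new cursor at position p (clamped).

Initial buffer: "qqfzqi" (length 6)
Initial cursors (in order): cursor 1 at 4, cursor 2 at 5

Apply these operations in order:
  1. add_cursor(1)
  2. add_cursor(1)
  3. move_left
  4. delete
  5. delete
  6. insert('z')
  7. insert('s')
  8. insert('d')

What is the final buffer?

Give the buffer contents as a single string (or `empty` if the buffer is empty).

Answer: zzzzssssddddqi

Derivation:
After op 1 (add_cursor(1)): buffer="qqfzqi" (len 6), cursors c3@1 c1@4 c2@5, authorship ......
After op 2 (add_cursor(1)): buffer="qqfzqi" (len 6), cursors c3@1 c4@1 c1@4 c2@5, authorship ......
After op 3 (move_left): buffer="qqfzqi" (len 6), cursors c3@0 c4@0 c1@3 c2@4, authorship ......
After op 4 (delete): buffer="qqqi" (len 4), cursors c3@0 c4@0 c1@2 c2@2, authorship ....
After op 5 (delete): buffer="qi" (len 2), cursors c1@0 c2@0 c3@0 c4@0, authorship ..
After op 6 (insert('z')): buffer="zzzzqi" (len 6), cursors c1@4 c2@4 c3@4 c4@4, authorship 1234..
After op 7 (insert('s')): buffer="zzzzssssqi" (len 10), cursors c1@8 c2@8 c3@8 c4@8, authorship 12341234..
After op 8 (insert('d')): buffer="zzzzssssddddqi" (len 14), cursors c1@12 c2@12 c3@12 c4@12, authorship 123412341234..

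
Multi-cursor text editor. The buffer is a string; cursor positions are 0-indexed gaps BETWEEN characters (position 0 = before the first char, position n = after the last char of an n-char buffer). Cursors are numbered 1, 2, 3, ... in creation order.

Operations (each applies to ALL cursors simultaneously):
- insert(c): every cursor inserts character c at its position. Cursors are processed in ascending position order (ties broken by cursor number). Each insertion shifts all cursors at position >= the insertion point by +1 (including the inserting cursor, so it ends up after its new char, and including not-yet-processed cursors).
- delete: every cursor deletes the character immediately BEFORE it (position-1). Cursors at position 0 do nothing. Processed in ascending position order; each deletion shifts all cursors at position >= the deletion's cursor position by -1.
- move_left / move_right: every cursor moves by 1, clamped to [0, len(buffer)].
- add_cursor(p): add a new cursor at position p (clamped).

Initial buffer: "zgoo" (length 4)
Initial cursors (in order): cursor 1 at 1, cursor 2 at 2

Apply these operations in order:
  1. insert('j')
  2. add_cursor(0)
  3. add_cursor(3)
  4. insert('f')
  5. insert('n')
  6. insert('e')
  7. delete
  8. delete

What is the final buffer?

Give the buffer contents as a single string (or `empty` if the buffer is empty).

After op 1 (insert('j')): buffer="zjgjoo" (len 6), cursors c1@2 c2@4, authorship .1.2..
After op 2 (add_cursor(0)): buffer="zjgjoo" (len 6), cursors c3@0 c1@2 c2@4, authorship .1.2..
After op 3 (add_cursor(3)): buffer="zjgjoo" (len 6), cursors c3@0 c1@2 c4@3 c2@4, authorship .1.2..
After op 4 (insert('f')): buffer="fzjfgfjfoo" (len 10), cursors c3@1 c1@4 c4@6 c2@8, authorship 3.11.422..
After op 5 (insert('n')): buffer="fnzjfngfnjfnoo" (len 14), cursors c3@2 c1@6 c4@9 c2@12, authorship 33.111.44222..
After op 6 (insert('e')): buffer="fnezjfnegfnejfneoo" (len 18), cursors c3@3 c1@8 c4@12 c2@16, authorship 333.1111.4442222..
After op 7 (delete): buffer="fnzjfngfnjfnoo" (len 14), cursors c3@2 c1@6 c4@9 c2@12, authorship 33.111.44222..
After op 8 (delete): buffer="fzjfgfjfoo" (len 10), cursors c3@1 c1@4 c4@6 c2@8, authorship 3.11.422..

Answer: fzjfgfjfoo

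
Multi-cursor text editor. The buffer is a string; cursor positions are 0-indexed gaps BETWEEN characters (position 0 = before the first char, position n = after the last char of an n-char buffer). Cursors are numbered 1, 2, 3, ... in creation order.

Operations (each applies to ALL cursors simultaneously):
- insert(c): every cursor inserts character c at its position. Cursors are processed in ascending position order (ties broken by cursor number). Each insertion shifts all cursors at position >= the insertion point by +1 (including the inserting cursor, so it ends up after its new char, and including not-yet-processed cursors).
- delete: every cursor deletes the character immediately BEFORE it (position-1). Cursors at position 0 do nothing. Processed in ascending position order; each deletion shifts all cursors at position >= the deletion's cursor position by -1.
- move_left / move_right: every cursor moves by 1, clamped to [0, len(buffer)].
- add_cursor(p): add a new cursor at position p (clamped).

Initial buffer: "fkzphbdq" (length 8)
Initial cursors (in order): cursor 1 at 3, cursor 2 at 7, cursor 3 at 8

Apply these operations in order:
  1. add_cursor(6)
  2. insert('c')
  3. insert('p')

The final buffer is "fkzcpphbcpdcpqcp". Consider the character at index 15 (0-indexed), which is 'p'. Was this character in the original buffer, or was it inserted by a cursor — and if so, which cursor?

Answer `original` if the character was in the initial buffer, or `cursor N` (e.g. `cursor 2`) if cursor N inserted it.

After op 1 (add_cursor(6)): buffer="fkzphbdq" (len 8), cursors c1@3 c4@6 c2@7 c3@8, authorship ........
After op 2 (insert('c')): buffer="fkzcphbcdcqc" (len 12), cursors c1@4 c4@8 c2@10 c3@12, authorship ...1...4.2.3
After op 3 (insert('p')): buffer="fkzcpphbcpdcpqcp" (len 16), cursors c1@5 c4@10 c2@13 c3@16, authorship ...11...44.22.33
Authorship (.=original, N=cursor N): . . . 1 1 . . . 4 4 . 2 2 . 3 3
Index 15: author = 3

Answer: cursor 3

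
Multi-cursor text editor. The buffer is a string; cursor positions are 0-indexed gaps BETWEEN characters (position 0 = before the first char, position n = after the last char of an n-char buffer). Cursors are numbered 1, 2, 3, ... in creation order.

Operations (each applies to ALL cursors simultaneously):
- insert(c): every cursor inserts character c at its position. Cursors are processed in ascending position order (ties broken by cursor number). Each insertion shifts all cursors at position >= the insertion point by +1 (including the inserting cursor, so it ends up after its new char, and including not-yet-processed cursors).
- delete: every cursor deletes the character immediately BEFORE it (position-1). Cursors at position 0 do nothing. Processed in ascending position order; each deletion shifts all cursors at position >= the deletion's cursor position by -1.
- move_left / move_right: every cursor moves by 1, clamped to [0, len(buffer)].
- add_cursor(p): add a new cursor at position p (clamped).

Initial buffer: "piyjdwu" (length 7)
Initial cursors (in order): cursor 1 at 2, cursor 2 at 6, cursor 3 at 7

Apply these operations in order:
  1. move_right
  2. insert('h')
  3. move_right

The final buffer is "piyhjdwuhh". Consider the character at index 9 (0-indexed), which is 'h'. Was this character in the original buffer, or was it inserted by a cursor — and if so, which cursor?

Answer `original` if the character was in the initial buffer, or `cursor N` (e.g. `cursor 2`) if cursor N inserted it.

After op 1 (move_right): buffer="piyjdwu" (len 7), cursors c1@3 c2@7 c3@7, authorship .......
After op 2 (insert('h')): buffer="piyhjdwuhh" (len 10), cursors c1@4 c2@10 c3@10, authorship ...1....23
After op 3 (move_right): buffer="piyhjdwuhh" (len 10), cursors c1@5 c2@10 c3@10, authorship ...1....23
Authorship (.=original, N=cursor N): . . . 1 . . . . 2 3
Index 9: author = 3

Answer: cursor 3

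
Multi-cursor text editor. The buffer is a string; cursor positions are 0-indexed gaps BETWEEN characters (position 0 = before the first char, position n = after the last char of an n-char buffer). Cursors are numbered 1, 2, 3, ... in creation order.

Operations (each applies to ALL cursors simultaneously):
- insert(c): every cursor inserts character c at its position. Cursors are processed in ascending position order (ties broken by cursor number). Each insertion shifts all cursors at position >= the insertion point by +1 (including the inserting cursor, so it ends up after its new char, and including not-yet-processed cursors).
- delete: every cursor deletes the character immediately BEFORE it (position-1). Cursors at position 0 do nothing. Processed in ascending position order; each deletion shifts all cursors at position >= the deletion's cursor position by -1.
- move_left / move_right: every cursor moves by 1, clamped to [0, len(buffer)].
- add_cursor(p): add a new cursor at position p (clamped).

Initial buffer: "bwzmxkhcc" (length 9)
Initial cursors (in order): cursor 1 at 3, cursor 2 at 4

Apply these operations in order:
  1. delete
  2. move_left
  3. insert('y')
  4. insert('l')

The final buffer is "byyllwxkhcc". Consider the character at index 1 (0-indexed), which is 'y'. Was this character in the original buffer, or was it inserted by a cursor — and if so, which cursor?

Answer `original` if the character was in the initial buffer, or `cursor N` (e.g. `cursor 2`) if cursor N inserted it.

Answer: cursor 1

Derivation:
After op 1 (delete): buffer="bwxkhcc" (len 7), cursors c1@2 c2@2, authorship .......
After op 2 (move_left): buffer="bwxkhcc" (len 7), cursors c1@1 c2@1, authorship .......
After op 3 (insert('y')): buffer="byywxkhcc" (len 9), cursors c1@3 c2@3, authorship .12......
After op 4 (insert('l')): buffer="byyllwxkhcc" (len 11), cursors c1@5 c2@5, authorship .1212......
Authorship (.=original, N=cursor N): . 1 2 1 2 . . . . . .
Index 1: author = 1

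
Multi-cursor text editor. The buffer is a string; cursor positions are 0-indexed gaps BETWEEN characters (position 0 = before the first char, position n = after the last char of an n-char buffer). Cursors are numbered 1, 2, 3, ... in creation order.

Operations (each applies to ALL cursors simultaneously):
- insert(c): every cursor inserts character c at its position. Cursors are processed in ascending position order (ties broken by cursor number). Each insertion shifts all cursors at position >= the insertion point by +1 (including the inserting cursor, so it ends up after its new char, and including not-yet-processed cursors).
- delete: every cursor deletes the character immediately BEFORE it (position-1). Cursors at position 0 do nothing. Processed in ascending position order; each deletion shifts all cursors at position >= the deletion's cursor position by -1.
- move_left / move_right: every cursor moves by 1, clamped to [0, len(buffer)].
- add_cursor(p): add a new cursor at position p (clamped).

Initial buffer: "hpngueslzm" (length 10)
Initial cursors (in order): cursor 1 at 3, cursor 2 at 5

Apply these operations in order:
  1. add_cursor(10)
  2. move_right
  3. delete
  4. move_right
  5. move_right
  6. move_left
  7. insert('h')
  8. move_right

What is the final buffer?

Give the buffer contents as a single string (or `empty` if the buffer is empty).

After op 1 (add_cursor(10)): buffer="hpngueslzm" (len 10), cursors c1@3 c2@5 c3@10, authorship ..........
After op 2 (move_right): buffer="hpngueslzm" (len 10), cursors c1@4 c2@6 c3@10, authorship ..........
After op 3 (delete): buffer="hpnuslz" (len 7), cursors c1@3 c2@4 c3@7, authorship .......
After op 4 (move_right): buffer="hpnuslz" (len 7), cursors c1@4 c2@5 c3@7, authorship .......
After op 5 (move_right): buffer="hpnuslz" (len 7), cursors c1@5 c2@6 c3@7, authorship .......
After op 6 (move_left): buffer="hpnuslz" (len 7), cursors c1@4 c2@5 c3@6, authorship .......
After op 7 (insert('h')): buffer="hpnuhshlhz" (len 10), cursors c1@5 c2@7 c3@9, authorship ....1.2.3.
After op 8 (move_right): buffer="hpnuhshlhz" (len 10), cursors c1@6 c2@8 c3@10, authorship ....1.2.3.

Answer: hpnuhshlhz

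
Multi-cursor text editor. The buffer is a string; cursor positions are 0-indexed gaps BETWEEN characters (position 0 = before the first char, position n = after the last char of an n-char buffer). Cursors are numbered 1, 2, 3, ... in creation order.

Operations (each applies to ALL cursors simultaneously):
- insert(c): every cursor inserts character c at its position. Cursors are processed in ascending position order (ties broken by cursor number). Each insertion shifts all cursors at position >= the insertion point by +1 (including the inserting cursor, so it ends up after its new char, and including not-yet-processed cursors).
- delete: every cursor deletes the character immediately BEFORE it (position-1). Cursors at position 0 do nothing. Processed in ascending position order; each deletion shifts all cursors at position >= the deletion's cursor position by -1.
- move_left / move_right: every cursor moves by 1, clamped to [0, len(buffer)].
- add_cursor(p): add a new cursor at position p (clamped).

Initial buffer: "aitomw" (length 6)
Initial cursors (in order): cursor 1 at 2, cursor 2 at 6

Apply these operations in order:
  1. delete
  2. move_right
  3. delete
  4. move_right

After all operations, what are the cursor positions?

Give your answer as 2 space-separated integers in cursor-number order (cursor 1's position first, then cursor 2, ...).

Answer: 2 2

Derivation:
After op 1 (delete): buffer="atom" (len 4), cursors c1@1 c2@4, authorship ....
After op 2 (move_right): buffer="atom" (len 4), cursors c1@2 c2@4, authorship ....
After op 3 (delete): buffer="ao" (len 2), cursors c1@1 c2@2, authorship ..
After op 4 (move_right): buffer="ao" (len 2), cursors c1@2 c2@2, authorship ..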